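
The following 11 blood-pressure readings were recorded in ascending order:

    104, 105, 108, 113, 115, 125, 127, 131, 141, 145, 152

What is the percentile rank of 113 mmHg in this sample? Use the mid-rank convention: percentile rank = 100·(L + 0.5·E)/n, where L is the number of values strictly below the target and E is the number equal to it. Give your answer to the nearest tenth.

Count below 113: L = 3; count equal: E = 1; n = 11.
Percentile rank = 100·(3 + 0.5·1)/11 = 100·3.5/11 = 31.82.

31.8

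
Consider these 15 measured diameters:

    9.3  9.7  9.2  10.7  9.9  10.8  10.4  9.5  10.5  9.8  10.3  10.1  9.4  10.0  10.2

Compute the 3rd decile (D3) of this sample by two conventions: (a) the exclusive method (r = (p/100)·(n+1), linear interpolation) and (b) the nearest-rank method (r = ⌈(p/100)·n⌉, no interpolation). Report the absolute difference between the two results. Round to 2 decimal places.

Sorted: 9.2, 9.3, 9.4, 9.5, 9.7, 9.8, 9.9, 10.0, 10.1, 10.2, 10.3, 10.4, 10.5, 10.7, 10.8.
n = 15.
(a) r = 4.8; between ranks 4 (9.5) and 5 (9.7): 9.66.
(b) the nearest-rank method: rank 5 → 9.7.
|9.66 − 9.7| = 0.04.

0.04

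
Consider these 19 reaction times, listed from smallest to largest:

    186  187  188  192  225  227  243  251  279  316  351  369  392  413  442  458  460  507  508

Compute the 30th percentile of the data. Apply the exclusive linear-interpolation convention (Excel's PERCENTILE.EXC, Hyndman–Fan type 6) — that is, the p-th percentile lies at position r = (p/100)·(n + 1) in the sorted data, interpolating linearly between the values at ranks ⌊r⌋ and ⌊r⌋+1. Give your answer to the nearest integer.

n = 19.
r = (30/100)·(19 + 1) = 6.
r is an integer, so P30 is the value at rank 6: 227.

227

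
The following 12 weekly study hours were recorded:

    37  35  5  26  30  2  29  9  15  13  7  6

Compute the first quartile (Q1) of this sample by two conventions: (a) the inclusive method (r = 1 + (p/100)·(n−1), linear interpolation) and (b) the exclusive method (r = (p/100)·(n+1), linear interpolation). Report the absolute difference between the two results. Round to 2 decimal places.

0.50

Sorted: 2, 5, 6, 7, 9, 13, 15, 26, 29, 30, 35, 37.
n = 12.
(a) r = 3.75; between ranks 3 (6) and 4 (7): 6.75.
(b) r = 3.25; between ranks 3 (6) and 4 (7): 6.25.
|6.75 − 6.25| = 0.5.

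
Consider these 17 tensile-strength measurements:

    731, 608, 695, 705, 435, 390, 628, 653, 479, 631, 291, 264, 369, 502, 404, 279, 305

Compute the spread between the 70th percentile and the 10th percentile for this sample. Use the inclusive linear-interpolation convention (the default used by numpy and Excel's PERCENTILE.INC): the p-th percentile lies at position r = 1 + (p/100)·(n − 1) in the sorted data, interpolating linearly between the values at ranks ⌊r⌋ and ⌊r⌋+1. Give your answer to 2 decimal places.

Sorted: 264, 279, 291, 305, 369, 390, 404, 435, 479, 502, 608, 628, 631, 653, 695, 705, 731.
n = 17.
P10: r = 2.6; ranks 2–3 are 279, 291; interpolating gives 286.2.
P70: r = 12.2; ranks 12–13 are 628, 631; interpolating gives 628.6.
Difference: 628.6 − 286.2 = 342.4.

342.40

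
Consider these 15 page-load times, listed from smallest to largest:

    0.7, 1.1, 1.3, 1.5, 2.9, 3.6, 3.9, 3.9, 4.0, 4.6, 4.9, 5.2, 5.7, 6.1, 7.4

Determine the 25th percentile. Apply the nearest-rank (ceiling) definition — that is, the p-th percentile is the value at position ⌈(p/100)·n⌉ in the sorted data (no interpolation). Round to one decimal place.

1.5

n = 15.
Position = ⌈25/100 · 15⌉ = ⌈3.75⌉ = 4.
The value at rank 4 is 1.5.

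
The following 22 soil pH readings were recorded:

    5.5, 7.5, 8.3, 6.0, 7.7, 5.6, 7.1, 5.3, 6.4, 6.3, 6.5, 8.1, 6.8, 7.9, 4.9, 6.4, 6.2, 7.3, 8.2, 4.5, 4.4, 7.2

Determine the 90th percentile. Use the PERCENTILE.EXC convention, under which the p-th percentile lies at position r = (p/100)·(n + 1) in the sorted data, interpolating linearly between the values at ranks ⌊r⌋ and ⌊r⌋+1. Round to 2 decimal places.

8.17

Sorted: 4.4, 4.5, 4.9, 5.3, 5.5, 5.6, 6.0, 6.2, 6.3, 6.4, 6.4, 6.5, 6.8, 7.1, 7.2, 7.3, 7.5, 7.7, 7.9, 8.1, 8.2, 8.3.
n = 22.
r = (90/100)·(22 + 1) = 20.7.
Rank 20 is 8.1 and rank 21 is 8.2.
Interpolate: 8.1 + 0.7·(8.2 − 8.1) = 8.1 + 0.7·0.1 = 8.17.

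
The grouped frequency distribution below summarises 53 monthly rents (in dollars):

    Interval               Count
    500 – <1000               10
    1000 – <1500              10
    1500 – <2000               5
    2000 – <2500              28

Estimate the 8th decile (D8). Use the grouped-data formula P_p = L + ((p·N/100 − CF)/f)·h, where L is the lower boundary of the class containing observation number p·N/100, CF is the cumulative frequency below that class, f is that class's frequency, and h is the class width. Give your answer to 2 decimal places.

N = 53; target position k = 80/100 · 53 = 42.4.
Cumulative frequencies: 10, 20, 25, 53.
Observation 42.4 falls in the class 2000 – <2500.
L = 2000, CF = 25, f = 28, h = 500.
P80 = 2000 + ((42.4 − 25)/28)·500 = 2000 + 310.714 = 2310.71.

2310.71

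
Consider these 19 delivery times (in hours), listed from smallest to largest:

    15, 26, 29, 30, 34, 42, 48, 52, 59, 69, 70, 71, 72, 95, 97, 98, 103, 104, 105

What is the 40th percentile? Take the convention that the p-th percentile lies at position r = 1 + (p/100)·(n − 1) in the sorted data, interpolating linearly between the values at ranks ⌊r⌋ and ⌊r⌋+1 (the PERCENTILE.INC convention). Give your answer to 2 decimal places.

n = 19.
r = 1 + (40/100)·(19 − 1) = 1 + 7.2 = 8.2.
Rank 8 is 52 and rank 9 is 59.
Interpolate: 52 + 0.2·(59 − 52) = 52 + 0.2·7 = 53.4.

53.40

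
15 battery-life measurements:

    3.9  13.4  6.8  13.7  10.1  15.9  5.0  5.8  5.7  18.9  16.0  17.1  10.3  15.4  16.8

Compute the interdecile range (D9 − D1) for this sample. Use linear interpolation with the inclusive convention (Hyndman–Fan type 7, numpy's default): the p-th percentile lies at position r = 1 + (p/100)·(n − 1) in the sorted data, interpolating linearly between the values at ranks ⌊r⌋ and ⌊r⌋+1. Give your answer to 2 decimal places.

11.70

Sorted: 3.9, 5.0, 5.7, 5.8, 6.8, 10.1, 10.3, 13.4, 13.7, 15.4, 15.9, 16.0, 16.8, 17.1, 18.9.
n = 15.
P10: r = 2.4; ranks 2–3 are 5.0, 5.7; interpolating gives 5.28.
P90: r = 13.6; ranks 13–14 are 16.8, 17.1; interpolating gives 16.98.
Difference: 16.98 − 5.28 = 11.7.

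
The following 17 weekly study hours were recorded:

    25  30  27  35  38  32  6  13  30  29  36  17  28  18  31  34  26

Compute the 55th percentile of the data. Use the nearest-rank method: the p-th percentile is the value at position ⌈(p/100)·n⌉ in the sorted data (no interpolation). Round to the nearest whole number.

30

Sorted: 6, 13, 17, 18, 25, 26, 27, 28, 29, 30, 30, 31, 32, 34, 35, 36, 38.
n = 17.
Position = ⌈55/100 · 17⌉ = ⌈9.35⌉ = 10.
The value at rank 10 is 30.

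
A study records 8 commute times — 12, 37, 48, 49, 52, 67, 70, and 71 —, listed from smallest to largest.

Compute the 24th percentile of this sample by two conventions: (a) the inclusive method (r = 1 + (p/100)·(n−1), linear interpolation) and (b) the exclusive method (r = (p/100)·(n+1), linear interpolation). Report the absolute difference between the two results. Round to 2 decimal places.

5.72

n = 8.
(a) r = 2.68; between ranks 2 (37) and 3 (48): 44.48.
(b) r = 2.16; between ranks 2 (37) and 3 (48): 38.76.
|44.48 − 38.76| = 5.72.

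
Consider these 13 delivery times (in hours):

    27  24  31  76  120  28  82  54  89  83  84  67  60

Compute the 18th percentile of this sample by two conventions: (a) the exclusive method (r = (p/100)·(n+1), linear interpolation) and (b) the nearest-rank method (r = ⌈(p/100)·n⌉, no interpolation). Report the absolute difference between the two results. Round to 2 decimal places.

0.48

Sorted: 24, 27, 28, 31, 54, 60, 67, 76, 82, 83, 84, 89, 120.
n = 13.
(a) r = 2.52; between ranks 2 (27) and 3 (28): 27.52.
(b) the nearest-rank method: rank 3 → 28.
|27.52 − 28| = 0.48.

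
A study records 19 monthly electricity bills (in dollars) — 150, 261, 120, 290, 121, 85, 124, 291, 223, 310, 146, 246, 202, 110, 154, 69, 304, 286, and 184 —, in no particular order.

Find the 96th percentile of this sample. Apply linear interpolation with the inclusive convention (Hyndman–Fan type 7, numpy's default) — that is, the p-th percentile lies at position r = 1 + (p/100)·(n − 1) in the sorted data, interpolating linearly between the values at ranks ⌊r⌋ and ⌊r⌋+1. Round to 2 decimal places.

Sorted: 69, 85, 110, 120, 121, 124, 146, 150, 154, 184, 202, 223, 246, 261, 286, 290, 291, 304, 310.
n = 19.
r = 1 + (96/100)·(19 − 1) = 1 + 17.28 = 18.28.
Rank 18 is 304 and rank 19 is 310.
Interpolate: 304 + 0.28·(310 − 304) = 304 + 0.28·6 = 305.68.

305.68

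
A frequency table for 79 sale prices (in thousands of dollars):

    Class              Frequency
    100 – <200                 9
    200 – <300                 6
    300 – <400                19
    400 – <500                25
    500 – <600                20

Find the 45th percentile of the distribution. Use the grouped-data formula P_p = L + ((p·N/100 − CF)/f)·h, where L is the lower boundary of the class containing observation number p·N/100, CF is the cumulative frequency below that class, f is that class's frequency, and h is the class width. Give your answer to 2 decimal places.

406.20

N = 79; target position k = 45/100 · 79 = 35.55.
Cumulative frequencies: 9, 15, 34, 59, 79.
Observation 35.55 falls in the class 400 – <500.
L = 400, CF = 34, f = 25, h = 100.
P45 = 400 + ((35.55 − 34)/25)·100 = 400 + 6.2 = 406.2.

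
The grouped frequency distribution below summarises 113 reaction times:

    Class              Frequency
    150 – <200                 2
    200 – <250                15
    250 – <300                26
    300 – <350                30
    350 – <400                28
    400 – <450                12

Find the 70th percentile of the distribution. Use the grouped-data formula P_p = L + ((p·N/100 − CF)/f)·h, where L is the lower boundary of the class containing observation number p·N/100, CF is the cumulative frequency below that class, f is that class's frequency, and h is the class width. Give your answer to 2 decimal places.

360.89

N = 113; target position k = 70/100 · 113 = 79.1.
Cumulative frequencies: 2, 17, 43, 73, 101, 113.
Observation 79.1 falls in the class 350 – <400.
L = 350, CF = 73, f = 28, h = 50.
P70 = 350 + ((79.1 − 73)/28)·50 = 350 + 10.8929 = 360.893.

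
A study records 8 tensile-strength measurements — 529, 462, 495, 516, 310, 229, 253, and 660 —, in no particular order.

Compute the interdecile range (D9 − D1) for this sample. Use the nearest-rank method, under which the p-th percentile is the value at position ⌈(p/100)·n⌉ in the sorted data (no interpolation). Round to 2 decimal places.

431.00

Sorted: 229, 253, 310, 462, 495, 516, 529, 660.
n = 8.
P10: rank ⌈10/100·8⌉ = 1 → 229.
P90: rank ⌈90/100·8⌉ = 8 → 660.
Difference: 660 − 229 = 431.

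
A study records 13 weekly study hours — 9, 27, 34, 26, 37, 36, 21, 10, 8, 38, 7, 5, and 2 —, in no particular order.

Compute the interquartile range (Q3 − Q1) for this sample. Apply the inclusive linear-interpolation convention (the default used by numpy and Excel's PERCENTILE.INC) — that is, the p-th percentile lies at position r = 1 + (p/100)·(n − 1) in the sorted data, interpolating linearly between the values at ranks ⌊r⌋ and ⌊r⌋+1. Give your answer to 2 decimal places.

Sorted: 2, 5, 7, 8, 9, 10, 21, 26, 27, 34, 36, 37, 38.
n = 13.
P25: r = 4 (integer) → 8.
P75: r = 10 (integer) → 34.
Difference: 34 − 8 = 26.

26.00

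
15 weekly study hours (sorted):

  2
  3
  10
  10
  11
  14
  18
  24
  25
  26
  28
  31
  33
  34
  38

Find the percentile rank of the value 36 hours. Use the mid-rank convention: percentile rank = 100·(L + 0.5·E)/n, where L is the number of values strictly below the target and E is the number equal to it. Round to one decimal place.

Count below 36: L = 14; count equal: E = 0; n = 15.
Percentile rank = 100·(14 + 0.5·0)/15 = 100·14/15 = 93.33.

93.3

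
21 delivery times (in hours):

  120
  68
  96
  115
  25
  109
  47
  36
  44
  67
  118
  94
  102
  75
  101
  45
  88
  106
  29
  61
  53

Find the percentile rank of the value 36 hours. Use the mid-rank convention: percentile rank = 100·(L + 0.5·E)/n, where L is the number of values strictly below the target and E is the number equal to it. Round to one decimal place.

11.9

Sorted: 25, 29, 36, 44, 45, 47, 53, 61, 67, 68, 75, 88, 94, 96, 101, 102, 106, 109, 115, 118, 120.
Count below 36: L = 2; count equal: E = 1; n = 21.
Percentile rank = 100·(2 + 0.5·1)/21 = 100·2.5/21 = 11.9.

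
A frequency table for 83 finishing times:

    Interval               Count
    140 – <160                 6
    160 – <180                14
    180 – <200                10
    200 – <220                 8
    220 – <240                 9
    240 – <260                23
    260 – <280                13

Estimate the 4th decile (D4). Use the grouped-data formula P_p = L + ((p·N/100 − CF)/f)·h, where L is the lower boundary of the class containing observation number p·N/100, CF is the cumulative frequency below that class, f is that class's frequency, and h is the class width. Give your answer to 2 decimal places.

208.00

N = 83; target position k = 40/100 · 83 = 33.2.
Cumulative frequencies: 6, 20, 30, 38, 47, 70, 83.
Observation 33.2 falls in the class 200 – <220.
L = 200, CF = 30, f = 8, h = 20.
P40 = 200 + ((33.2 − 30)/8)·20 = 200 + 8 = 208.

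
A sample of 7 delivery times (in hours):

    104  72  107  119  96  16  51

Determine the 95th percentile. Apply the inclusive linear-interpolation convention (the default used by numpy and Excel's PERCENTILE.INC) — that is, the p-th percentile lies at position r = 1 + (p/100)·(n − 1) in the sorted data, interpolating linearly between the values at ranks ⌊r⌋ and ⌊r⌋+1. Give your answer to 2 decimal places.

115.40

Sorted: 16, 51, 72, 96, 104, 107, 119.
n = 7.
r = 1 + (95/100)·(7 − 1) = 1 + 5.7 = 6.7.
Rank 6 is 107 and rank 7 is 119.
Interpolate: 107 + 0.7·(119 − 107) = 107 + 0.7·12 = 115.4.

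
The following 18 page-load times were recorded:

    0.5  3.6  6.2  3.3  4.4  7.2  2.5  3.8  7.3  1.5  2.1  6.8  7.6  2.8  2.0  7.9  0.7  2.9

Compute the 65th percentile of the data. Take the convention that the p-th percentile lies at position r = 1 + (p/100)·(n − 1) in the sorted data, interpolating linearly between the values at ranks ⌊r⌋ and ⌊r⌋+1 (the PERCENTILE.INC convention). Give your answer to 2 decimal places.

Sorted: 0.5, 0.7, 1.5, 2.0, 2.1, 2.5, 2.8, 2.9, 3.3, 3.6, 3.8, 4.4, 6.2, 6.8, 7.2, 7.3, 7.6, 7.9.
n = 18.
r = 1 + (65/100)·(18 − 1) = 1 + 11.05 = 12.05.
Rank 12 is 4.4 and rank 13 is 6.2.
Interpolate: 4.4 + 0.05·(6.2 − 4.4) = 4.4 + 0.05·1.8 = 4.49.

4.49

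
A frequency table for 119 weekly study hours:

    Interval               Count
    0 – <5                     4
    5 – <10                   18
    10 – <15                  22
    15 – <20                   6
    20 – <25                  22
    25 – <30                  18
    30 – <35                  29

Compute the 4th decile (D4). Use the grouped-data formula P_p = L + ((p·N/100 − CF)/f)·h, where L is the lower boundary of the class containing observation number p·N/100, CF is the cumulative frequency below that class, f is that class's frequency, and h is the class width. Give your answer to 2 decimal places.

18.00

N = 119; target position k = 40/100 · 119 = 47.6.
Cumulative frequencies: 4, 22, 44, 50, 72, 90, 119.
Observation 47.6 falls in the class 15 – <20.
L = 15, CF = 44, f = 6, h = 5.
P40 = 15 + ((47.6 − 44)/6)·5 = 15 + 3 = 18.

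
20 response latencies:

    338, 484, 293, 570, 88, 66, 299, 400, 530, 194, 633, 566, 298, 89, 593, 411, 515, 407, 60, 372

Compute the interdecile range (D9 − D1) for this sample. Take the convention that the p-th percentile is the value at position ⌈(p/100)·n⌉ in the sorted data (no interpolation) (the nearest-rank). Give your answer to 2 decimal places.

504.00

Sorted: 60, 66, 88, 89, 194, 293, 298, 299, 338, 372, 400, 407, 411, 484, 515, 530, 566, 570, 593, 633.
n = 20.
P10: rank ⌈10/100·20⌉ = 2 → 66.
P90: rank ⌈90/100·20⌉ = 18 → 570.
Difference: 570 − 66 = 504.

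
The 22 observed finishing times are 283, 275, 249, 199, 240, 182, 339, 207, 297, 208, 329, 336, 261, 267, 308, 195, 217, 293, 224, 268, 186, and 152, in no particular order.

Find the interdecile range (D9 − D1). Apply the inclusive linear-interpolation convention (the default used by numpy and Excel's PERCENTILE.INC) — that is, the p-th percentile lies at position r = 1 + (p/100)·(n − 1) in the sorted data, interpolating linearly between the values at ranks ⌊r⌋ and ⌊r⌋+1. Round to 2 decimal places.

Sorted: 152, 182, 186, 195, 199, 207, 208, 217, 224, 240, 249, 261, 267, 268, 275, 283, 293, 297, 308, 329, 336, 339.
n = 22.
P10: r = 3.1; ranks 3–4 are 186, 195; interpolating gives 186.9.
P90: r = 19.9; ranks 19–20 are 308, 329; interpolating gives 326.9.
Difference: 326.9 − 186.9 = 140.

140.00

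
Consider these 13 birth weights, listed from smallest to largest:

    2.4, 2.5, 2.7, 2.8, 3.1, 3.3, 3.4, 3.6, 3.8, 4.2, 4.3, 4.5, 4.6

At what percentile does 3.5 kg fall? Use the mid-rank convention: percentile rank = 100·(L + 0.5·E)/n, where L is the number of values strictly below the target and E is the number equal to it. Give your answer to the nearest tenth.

53.8

Count below 3.5: L = 7; count equal: E = 0; n = 13.
Percentile rank = 100·(7 + 0.5·0)/13 = 100·7/13 = 53.85.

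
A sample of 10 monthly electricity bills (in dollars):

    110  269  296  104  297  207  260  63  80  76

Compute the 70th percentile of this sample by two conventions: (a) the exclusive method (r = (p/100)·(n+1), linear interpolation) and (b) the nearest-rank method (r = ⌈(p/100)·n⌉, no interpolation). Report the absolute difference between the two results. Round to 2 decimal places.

6.30

Sorted: 63, 76, 80, 104, 110, 207, 260, 269, 296, 297.
n = 10.
(a) r = 7.7; between ranks 7 (260) and 8 (269): 266.3.
(b) the nearest-rank method: rank 7 → 260.
|266.3 − 260| = 6.3.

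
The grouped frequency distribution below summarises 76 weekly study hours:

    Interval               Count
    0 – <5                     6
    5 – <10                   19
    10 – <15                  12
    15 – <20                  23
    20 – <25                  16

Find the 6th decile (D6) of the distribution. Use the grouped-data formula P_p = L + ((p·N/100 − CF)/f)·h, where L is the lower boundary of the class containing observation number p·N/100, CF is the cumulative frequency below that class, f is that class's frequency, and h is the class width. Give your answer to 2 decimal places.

N = 76; target position k = 60/100 · 76 = 45.6.
Cumulative frequencies: 6, 25, 37, 60, 76.
Observation 45.6 falls in the class 15 – <20.
L = 15, CF = 37, f = 23, h = 5.
P60 = 15 + ((45.6 − 37)/23)·5 = 15 + 1.86957 = 16.8696.

16.87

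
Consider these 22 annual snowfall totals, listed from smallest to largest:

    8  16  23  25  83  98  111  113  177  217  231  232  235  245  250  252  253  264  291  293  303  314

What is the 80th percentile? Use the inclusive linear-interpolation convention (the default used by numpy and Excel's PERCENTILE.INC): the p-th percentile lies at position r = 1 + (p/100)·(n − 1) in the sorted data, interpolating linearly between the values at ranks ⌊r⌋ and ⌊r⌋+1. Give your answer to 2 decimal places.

n = 22.
r = 1 + (80/100)·(22 − 1) = 1 + 16.8 = 17.8.
Rank 17 is 253 and rank 18 is 264.
Interpolate: 253 + 0.8·(264 − 253) = 253 + 0.8·11 = 261.8.

261.80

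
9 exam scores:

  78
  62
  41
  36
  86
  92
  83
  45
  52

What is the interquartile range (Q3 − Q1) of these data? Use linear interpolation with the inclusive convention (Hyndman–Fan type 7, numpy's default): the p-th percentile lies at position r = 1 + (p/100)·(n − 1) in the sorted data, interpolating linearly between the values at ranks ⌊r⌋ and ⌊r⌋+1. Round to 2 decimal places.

Sorted: 36, 41, 45, 52, 62, 78, 83, 86, 92.
n = 9.
P25: r = 3 (integer) → 45.
P75: r = 7 (integer) → 83.
Difference: 83 − 45 = 38.

38.00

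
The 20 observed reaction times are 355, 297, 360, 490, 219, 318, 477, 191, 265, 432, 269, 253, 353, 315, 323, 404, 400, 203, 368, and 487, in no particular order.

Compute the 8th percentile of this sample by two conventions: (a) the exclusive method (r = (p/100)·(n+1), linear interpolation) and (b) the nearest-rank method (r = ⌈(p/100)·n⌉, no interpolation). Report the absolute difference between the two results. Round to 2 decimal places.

Sorted: 191, 203, 219, 253, 265, 269, 297, 315, 318, 323, 353, 355, 360, 368, 400, 404, 432, 477, 487, 490.
n = 20.
(a) r = 1.68; between ranks 1 (191) and 2 (203): 199.16.
(b) the nearest-rank method: rank 2 → 203.
|199.16 − 203| = 3.84.

3.84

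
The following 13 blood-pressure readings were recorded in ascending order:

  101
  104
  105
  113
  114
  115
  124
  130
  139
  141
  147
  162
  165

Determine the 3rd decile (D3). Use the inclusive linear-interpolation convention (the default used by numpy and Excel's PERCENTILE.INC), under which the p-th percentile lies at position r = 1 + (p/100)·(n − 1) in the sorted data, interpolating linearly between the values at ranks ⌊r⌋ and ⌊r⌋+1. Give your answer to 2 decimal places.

113.60

n = 13.
r = 1 + (30/100)·(13 − 1) = 1 + 3.6 = 4.6.
Rank 4 is 113 and rank 5 is 114.
Interpolate: 113 + 0.6·(114 − 113) = 113 + 0.6·1 = 113.6.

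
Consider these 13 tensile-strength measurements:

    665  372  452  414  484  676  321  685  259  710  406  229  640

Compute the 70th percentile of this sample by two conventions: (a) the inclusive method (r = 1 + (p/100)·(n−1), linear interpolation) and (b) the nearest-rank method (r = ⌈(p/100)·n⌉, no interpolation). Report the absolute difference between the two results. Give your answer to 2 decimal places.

15.00

Sorted: 229, 259, 321, 372, 406, 414, 452, 484, 640, 665, 676, 685, 710.
n = 13.
(a) r = 9.4; between ranks 9 (640) and 10 (665): 650.
(b) the nearest-rank method: rank 10 → 665.
|650 − 665| = 15.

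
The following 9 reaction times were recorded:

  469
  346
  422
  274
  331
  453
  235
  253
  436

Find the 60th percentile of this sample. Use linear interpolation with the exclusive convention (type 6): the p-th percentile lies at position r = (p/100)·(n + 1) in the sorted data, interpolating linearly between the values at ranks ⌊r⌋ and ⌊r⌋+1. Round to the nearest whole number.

Sorted: 235, 253, 274, 331, 346, 422, 436, 453, 469.
n = 9.
r = (60/100)·(9 + 1) = 6.
r is an integer, so P60 is the value at rank 6: 422.

422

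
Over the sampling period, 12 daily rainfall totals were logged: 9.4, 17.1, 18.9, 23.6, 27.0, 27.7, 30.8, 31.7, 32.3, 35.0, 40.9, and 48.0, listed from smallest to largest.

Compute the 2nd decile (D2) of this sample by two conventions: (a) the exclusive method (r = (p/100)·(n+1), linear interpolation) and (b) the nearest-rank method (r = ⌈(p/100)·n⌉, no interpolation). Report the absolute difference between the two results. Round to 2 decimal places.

n = 12.
(a) r = 2.6; between ranks 2 (17.1) and 3 (18.9): 18.18.
(b) the nearest-rank method: rank 3 → 18.9.
|18.18 − 18.9| = 0.72.

0.72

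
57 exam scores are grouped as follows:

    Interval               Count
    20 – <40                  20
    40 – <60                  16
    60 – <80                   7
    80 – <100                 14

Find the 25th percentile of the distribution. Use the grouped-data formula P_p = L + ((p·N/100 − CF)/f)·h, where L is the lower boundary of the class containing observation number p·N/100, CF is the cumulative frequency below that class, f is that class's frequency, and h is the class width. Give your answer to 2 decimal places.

N = 57; target position k = 25/100 · 57 = 14.25.
Cumulative frequencies: 20, 36, 43, 57.
Observation 14.25 falls in the class 20 – <40.
L = 20, CF = 0, f = 20, h = 20.
P25 = 20 + ((14.25 − 0)/20)·20 = 20 + 14.25 = 34.25.

34.25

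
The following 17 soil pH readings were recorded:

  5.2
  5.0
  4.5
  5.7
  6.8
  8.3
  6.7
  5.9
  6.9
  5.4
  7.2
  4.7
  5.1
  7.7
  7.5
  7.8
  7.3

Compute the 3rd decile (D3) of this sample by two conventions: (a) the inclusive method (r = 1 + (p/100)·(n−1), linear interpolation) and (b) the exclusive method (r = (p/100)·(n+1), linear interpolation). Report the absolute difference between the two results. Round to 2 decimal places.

0.08

Sorted: 4.5, 4.7, 5.0, 5.1, 5.2, 5.4, 5.7, 5.9, 6.7, 6.8, 6.9, 7.2, 7.3, 7.5, 7.7, 7.8, 8.3.
n = 17.
(a) r = 5.8; between ranks 5 (5.2) and 6 (5.4): 5.36.
(b) r = 5.4; between ranks 5 (5.2) and 6 (5.4): 5.28.
|5.36 − 5.28| = 0.08.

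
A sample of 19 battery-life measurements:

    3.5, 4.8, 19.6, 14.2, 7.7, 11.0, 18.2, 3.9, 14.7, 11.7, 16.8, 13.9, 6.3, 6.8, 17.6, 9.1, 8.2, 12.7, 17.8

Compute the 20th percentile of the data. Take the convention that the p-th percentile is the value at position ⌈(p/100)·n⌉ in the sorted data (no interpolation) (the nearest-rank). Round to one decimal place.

Sorted: 3.5, 3.9, 4.8, 6.3, 6.8, 7.7, 8.2, 9.1, 11.0, 11.7, 12.7, 13.9, 14.2, 14.7, 16.8, 17.6, 17.8, 18.2, 19.6.
n = 19.
Position = ⌈20/100 · 19⌉ = ⌈3.8⌉ = 4.
The value at rank 4 is 6.3.

6.3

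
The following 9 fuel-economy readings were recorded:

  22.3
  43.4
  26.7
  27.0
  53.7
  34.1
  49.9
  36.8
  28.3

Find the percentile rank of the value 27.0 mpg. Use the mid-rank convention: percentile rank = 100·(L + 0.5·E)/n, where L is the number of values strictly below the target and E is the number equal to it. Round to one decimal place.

Sorted: 22.3, 26.7, 27.0, 28.3, 34.1, 36.8, 43.4, 49.9, 53.7.
Count below 27.0: L = 2; count equal: E = 1; n = 9.
Percentile rank = 100·(2 + 0.5·1)/9 = 100·2.5/9 = 27.78.

27.8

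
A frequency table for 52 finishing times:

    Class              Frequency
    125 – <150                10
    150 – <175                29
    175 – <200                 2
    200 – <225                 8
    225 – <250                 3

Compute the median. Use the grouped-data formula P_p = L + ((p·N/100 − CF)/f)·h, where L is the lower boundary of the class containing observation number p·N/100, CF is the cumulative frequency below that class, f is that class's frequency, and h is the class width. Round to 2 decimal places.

163.79

N = 52; target position k = 50/100 · 52 = 26.
Cumulative frequencies: 10, 39, 41, 49, 52.
Observation 26 falls in the class 150 – <175.
L = 150, CF = 10, f = 29, h = 25.
P50 = 150 + ((26 − 10)/29)·25 = 150 + 13.7931 = 163.793.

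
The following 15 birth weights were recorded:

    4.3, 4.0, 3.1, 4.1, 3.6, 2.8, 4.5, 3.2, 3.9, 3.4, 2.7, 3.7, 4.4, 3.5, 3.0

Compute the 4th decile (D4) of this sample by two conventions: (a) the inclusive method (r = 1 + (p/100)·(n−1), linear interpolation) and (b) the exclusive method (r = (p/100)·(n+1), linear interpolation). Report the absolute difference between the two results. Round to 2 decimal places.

Sorted: 2.7, 2.8, 3.0, 3.1, 3.2, 3.4, 3.5, 3.6, 3.7, 3.9, 4.0, 4.1, 4.3, 4.4, 4.5.
n = 15.
(a) r = 6.6; between ranks 6 (3.4) and 7 (3.5): 3.46.
(b) r = 6.4; between ranks 6 (3.4) and 7 (3.5): 3.44.
|3.46 − 3.44| = 0.02.

0.02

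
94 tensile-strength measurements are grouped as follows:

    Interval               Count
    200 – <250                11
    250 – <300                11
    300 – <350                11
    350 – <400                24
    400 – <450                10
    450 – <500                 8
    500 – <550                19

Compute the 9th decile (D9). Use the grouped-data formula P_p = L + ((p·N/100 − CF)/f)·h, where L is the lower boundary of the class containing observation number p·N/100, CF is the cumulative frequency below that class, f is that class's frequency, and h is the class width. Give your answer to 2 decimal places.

N = 94; target position k = 90/100 · 94 = 84.6.
Cumulative frequencies: 11, 22, 33, 57, 67, 75, 94.
Observation 84.6 falls in the class 500 – <550.
L = 500, CF = 75, f = 19, h = 50.
P90 = 500 + ((84.6 − 75)/19)·50 = 500 + 25.2632 = 525.263.

525.26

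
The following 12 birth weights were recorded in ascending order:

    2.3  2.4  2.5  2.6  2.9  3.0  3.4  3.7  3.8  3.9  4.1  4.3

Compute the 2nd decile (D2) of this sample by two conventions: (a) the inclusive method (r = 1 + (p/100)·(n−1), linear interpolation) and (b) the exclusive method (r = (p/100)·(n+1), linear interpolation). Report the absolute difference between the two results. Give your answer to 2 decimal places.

n = 12.
(a) r = 3.2; between ranks 3 (2.5) and 4 (2.6): 2.52.
(b) r = 2.6; between ranks 2 (2.4) and 3 (2.5): 2.46.
|2.52 − 2.46| = 0.06.

0.06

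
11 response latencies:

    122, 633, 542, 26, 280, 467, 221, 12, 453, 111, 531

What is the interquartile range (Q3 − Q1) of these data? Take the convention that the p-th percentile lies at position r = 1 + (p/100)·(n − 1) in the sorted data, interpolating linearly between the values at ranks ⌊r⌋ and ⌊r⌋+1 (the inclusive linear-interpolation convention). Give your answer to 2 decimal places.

Sorted: 12, 26, 111, 122, 221, 280, 453, 467, 531, 542, 633.
n = 11.
P25: r = 3.5; ranks 3–4 are 111, 122; interpolating gives 116.5.
P75: r = 8.5; ranks 8–9 are 467, 531; interpolating gives 499.
Difference: 499 − 116.5 = 382.5.

382.50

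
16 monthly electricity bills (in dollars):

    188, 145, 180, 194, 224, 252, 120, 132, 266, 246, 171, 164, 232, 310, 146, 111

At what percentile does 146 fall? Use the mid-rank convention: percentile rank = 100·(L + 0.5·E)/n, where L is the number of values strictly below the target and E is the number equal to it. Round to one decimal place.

Sorted: 111, 120, 132, 145, 146, 164, 171, 180, 188, 194, 224, 232, 246, 252, 266, 310.
Count below 146: L = 4; count equal: E = 1; n = 16.
Percentile rank = 100·(4 + 0.5·1)/16 = 100·4.5/16 = 28.12.

28.1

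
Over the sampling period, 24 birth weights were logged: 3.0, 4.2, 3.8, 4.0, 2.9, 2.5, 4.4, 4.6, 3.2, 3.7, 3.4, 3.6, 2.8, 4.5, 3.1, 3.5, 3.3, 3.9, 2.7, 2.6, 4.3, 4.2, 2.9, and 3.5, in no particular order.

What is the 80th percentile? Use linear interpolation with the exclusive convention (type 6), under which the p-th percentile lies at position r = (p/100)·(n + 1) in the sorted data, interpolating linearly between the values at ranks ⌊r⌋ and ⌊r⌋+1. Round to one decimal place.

4.2

Sorted: 2.5, 2.6, 2.7, 2.8, 2.9, 2.9, 3.0, 3.1, 3.2, 3.3, 3.4, 3.5, 3.5, 3.6, 3.7, 3.8, 3.9, 4.0, 4.2, 4.2, 4.3, 4.4, 4.5, 4.6.
n = 24.
r = (80/100)·(24 + 1) = 20.
r is an integer, so P80 is the value at rank 20: 4.2.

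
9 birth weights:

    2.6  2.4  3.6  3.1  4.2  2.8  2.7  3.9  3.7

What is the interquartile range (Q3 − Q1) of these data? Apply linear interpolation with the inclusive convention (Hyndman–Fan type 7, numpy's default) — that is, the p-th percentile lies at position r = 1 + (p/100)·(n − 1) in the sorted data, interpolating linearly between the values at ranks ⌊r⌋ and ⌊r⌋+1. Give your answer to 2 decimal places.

Sorted: 2.4, 2.6, 2.7, 2.8, 3.1, 3.6, 3.7, 3.9, 4.2.
n = 9.
P25: r = 3 (integer) → 2.7.
P75: r = 7 (integer) → 3.7.
Difference: 3.7 − 2.7 = 1.

1.00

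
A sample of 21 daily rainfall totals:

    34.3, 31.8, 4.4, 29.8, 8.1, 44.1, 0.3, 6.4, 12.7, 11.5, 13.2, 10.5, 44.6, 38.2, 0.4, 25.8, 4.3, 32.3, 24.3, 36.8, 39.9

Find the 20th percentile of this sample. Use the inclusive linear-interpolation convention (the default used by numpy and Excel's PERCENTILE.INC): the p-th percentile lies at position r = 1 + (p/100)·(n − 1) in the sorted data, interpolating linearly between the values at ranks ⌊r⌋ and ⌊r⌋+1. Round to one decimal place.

6.4

Sorted: 0.3, 0.4, 4.3, 4.4, 6.4, 8.1, 10.5, 11.5, 12.7, 13.2, 24.3, 25.8, 29.8, 31.8, 32.3, 34.3, 36.8, 38.2, 39.9, 44.1, 44.6.
n = 21.
r = 1 + (20/100)·(21 − 1) = 1 + 4 = 5.
r is an integer, so P20 is the value at rank 5: 6.4.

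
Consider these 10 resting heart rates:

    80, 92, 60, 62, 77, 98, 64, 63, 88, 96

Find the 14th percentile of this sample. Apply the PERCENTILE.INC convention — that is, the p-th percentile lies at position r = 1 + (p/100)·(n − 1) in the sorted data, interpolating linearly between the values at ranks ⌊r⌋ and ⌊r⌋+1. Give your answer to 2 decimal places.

62.26

Sorted: 60, 62, 63, 64, 77, 80, 88, 92, 96, 98.
n = 10.
r = 1 + (14/100)·(10 − 1) = 1 + 1.26 = 2.26.
Rank 2 is 62 and rank 3 is 63.
Interpolate: 62 + 0.26·(63 − 62) = 62 + 0.26·1 = 62.26.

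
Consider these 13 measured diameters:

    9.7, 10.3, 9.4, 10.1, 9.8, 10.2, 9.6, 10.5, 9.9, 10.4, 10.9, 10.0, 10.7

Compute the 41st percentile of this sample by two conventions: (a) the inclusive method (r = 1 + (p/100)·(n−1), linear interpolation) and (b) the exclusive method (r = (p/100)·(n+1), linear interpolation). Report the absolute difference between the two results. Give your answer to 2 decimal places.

0.02

Sorted: 9.4, 9.6, 9.7, 9.8, 9.9, 10.0, 10.1, 10.2, 10.3, 10.4, 10.5, 10.7, 10.9.
n = 13.
(a) r = 5.92; between ranks 5 (9.9) and 6 (10.0): 9.992.
(b) r = 5.74; between ranks 5 (9.9) and 6 (10.0): 9.974.
|9.992 − 9.974| = 0.018.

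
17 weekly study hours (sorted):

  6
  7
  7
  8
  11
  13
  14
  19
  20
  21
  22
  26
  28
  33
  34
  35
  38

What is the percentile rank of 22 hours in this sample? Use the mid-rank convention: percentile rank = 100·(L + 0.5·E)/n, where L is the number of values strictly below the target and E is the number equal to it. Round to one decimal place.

61.8

Count below 22: L = 10; count equal: E = 1; n = 17.
Percentile rank = 100·(10 + 0.5·1)/17 = 100·10.5/17 = 61.76.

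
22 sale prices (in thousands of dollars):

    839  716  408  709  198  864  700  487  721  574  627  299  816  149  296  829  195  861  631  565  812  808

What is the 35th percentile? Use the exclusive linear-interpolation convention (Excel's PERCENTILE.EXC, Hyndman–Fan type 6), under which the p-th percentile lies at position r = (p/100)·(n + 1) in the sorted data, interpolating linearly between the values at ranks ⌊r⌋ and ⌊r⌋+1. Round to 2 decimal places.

565.45

Sorted: 149, 195, 198, 296, 299, 408, 487, 565, 574, 627, 631, 700, 709, 716, 721, 808, 812, 816, 829, 839, 861, 864.
n = 22.
r = (35/100)·(22 + 1) = 8.05.
Rank 8 is 565 and rank 9 is 574.
Interpolate: 565 + 0.05·(574 − 565) = 565 + 0.05·9 = 565.45.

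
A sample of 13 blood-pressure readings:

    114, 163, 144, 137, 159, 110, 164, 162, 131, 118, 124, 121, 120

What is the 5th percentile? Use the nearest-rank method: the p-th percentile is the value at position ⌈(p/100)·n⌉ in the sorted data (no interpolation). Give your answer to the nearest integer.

Sorted: 110, 114, 118, 120, 121, 124, 131, 137, 144, 159, 162, 163, 164.
n = 13.
Position = ⌈5/100 · 13⌉ = ⌈0.65⌉ = 1.
The value at rank 1 is 110.

110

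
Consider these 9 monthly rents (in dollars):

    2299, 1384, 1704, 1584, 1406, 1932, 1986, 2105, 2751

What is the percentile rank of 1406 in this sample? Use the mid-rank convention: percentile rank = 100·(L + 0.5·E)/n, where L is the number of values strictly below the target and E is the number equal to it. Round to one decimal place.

Sorted: 1384, 1406, 1584, 1704, 1932, 1986, 2105, 2299, 2751.
Count below 1406: L = 1; count equal: E = 1; n = 9.
Percentile rank = 100·(1 + 0.5·1)/9 = 100·1.5/9 = 16.67.

16.7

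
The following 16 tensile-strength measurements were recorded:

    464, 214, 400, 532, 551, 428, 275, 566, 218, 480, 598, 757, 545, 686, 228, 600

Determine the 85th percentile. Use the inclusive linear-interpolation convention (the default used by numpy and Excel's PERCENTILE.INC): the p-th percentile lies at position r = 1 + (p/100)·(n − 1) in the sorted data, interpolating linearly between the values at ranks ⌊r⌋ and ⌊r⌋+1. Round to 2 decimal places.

Sorted: 214, 218, 228, 275, 400, 428, 464, 480, 532, 545, 551, 566, 598, 600, 686, 757.
n = 16.
r = 1 + (85/100)·(16 − 1) = 1 + 12.75 = 13.75.
Rank 13 is 598 and rank 14 is 600.
Interpolate: 598 + 0.75·(600 − 598) = 598 + 0.75·2 = 599.5.

599.50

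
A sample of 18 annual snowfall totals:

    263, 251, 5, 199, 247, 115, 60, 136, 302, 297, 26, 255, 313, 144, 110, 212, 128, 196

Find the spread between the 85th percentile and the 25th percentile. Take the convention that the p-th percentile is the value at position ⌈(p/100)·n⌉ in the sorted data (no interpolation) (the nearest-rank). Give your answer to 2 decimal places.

Sorted: 5, 26, 60, 110, 115, 128, 136, 144, 196, 199, 212, 247, 251, 255, 263, 297, 302, 313.
n = 18.
P25: rank ⌈25/100·18⌉ = 5 → 115.
P85: rank ⌈85/100·18⌉ = 16 → 297.
Difference: 297 − 115 = 182.

182.00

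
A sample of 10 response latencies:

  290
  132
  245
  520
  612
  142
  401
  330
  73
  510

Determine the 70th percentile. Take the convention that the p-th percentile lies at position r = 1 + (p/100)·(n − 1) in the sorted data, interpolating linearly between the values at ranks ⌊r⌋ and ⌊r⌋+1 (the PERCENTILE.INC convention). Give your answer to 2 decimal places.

433.70

Sorted: 73, 132, 142, 245, 290, 330, 401, 510, 520, 612.
n = 10.
r = 1 + (70/100)·(10 − 1) = 1 + 6.3 = 7.3.
Rank 7 is 401 and rank 8 is 510.
Interpolate: 401 + 0.3·(510 − 401) = 401 + 0.3·109 = 433.7.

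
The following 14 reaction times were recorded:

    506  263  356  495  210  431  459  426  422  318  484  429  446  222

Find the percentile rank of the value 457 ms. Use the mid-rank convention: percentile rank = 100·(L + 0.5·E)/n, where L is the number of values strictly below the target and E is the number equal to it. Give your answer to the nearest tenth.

Sorted: 210, 222, 263, 318, 356, 422, 426, 429, 431, 446, 459, 484, 495, 506.
Count below 457: L = 10; count equal: E = 0; n = 14.
Percentile rank = 100·(10 + 0.5·0)/14 = 100·10/14 = 71.43.

71.4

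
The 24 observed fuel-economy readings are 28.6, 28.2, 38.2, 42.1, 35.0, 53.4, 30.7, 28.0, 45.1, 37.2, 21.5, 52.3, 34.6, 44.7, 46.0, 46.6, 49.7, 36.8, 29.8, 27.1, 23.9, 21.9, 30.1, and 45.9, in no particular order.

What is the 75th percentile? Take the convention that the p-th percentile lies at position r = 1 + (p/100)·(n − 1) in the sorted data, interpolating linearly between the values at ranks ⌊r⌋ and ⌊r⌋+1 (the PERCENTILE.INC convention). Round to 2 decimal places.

45.30

Sorted: 21.5, 21.9, 23.9, 27.1, 28.0, 28.2, 28.6, 29.8, 30.1, 30.7, 34.6, 35.0, 36.8, 37.2, 38.2, 42.1, 44.7, 45.1, 45.9, 46.0, 46.6, 49.7, 52.3, 53.4.
n = 24.
r = 1 + (75/100)·(24 − 1) = 1 + 17.25 = 18.25.
Rank 18 is 45.1 and rank 19 is 45.9.
Interpolate: 45.1 + 0.25·(45.9 − 45.1) = 45.1 + 0.25·0.8 = 45.3.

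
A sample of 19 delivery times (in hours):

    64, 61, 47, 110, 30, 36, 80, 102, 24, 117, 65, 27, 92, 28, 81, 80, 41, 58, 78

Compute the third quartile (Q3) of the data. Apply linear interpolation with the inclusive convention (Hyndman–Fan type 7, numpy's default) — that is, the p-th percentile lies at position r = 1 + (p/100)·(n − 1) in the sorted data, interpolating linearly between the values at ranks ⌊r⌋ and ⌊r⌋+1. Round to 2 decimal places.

Sorted: 24, 27, 28, 30, 36, 41, 47, 58, 61, 64, 65, 78, 80, 80, 81, 92, 102, 110, 117.
n = 19.
r = 1 + (75/100)·(19 − 1) = 1 + 13.5 = 14.5.
Rank 14 is 80 and rank 15 is 81.
Interpolate: 80 + 0.5·(81 − 80) = 80 + 0.5·1 = 80.5.

80.50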